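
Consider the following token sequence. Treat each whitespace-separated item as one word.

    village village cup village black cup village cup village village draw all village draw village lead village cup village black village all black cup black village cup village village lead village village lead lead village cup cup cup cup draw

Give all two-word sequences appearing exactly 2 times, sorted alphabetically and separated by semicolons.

Bigram counts meeting the condition (exactly 2 times):
  black cup: 2
  black village: 2
  village black: 2
  village draw: 2

black cup; black village; village black; village draw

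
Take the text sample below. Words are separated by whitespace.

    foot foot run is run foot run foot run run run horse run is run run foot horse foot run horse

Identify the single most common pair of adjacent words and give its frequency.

"foot run", 4 times

Bigram frequencies (highest first):
  foot run: 4
  run foot: 3
  run run: 3
  run is: 2
  is run: 2
  run horse: 2
  … (4 more, each ≤ 1)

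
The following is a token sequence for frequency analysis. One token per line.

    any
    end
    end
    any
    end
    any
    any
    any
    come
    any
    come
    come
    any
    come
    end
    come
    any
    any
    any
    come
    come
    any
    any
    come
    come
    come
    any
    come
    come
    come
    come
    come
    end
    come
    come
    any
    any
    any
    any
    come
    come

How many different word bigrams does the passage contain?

9

41 tokens → 40 bigram windows in total.
Repeated bigrams (each contributes count−1 duplicates):
  come come: 10
  any any: 8
  any come: 7
  come any: 6
  any end: 2
  come end: 2
  end any: 2
  end come: 2
31 duplicate windows → 40 − 31 = 9 distinct.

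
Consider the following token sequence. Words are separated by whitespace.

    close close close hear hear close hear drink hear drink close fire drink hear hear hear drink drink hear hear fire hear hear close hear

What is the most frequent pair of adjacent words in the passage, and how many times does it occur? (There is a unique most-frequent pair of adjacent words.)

"hear hear", 5 times

Bigram frequencies (highest first):
  hear hear: 5
  close hear: 3
  hear drink: 3
  drink hear: 3
  close close: 2
  hear close: 2
  … (6 more, each ≤ 1)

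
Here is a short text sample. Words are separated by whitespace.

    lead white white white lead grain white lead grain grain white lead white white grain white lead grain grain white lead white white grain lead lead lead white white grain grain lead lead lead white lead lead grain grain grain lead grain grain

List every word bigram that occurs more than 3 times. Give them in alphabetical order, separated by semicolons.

grain grain; grain white; lead grain; lead lead; lead white; white lead; white white

Bigram counts meeting the condition (more than 3 times):
  grain grain: 6
  grain white: 4
  lead grain: 5
  lead lead: 5
  lead white: 5
  white lead: 6
  white white: 5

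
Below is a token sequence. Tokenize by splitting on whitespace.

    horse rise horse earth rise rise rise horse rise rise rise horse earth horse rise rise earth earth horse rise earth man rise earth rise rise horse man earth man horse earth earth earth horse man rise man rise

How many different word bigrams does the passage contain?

39 tokens → 38 bigram windows in total.
Repeated bigrams (each contributes count−1 duplicates):
  rise rise: 6
  horse rise: 4
  rise horse: 4
  earth earth: 3
  earth horse: 3
  horse earth: 3
  man rise: 3
  rise earth: 3
  … (3 more repeated)
24 duplicate windows → 38 − 24 = 14 distinct.

14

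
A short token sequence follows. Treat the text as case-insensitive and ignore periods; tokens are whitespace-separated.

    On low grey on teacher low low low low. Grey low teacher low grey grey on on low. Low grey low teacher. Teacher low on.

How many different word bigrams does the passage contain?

12

25 tokens → 24 bigram windows in total.
Repeated bigrams (each contributes count−1 duplicates):
  low grey: 4
  low low: 4
  teacher low: 3
  grey low: 2
  grey on: 2
  low teacher: 2
  on low: 2
12 duplicate windows → 24 − 12 = 12 distinct.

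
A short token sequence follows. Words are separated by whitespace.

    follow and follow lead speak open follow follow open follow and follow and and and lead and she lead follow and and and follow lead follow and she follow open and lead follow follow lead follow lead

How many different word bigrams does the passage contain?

16

37 tokens → 36 bigram windows in total.
Repeated bigrams (each contributes count−1 duplicates):
  follow and: 5
  and and: 4
  follow lead: 4
  lead follow: 4
  and follow: 3
  and lead: 2
  and she: 2
  follow follow: 2
  … (2 more repeated)
20 duplicate windows → 36 − 20 = 16 distinct.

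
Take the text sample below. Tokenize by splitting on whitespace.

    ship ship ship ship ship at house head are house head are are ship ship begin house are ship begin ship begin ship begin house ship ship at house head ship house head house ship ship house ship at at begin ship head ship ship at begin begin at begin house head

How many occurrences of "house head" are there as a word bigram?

Scanning the 51 overlapping bigram windows for "house head":
  position 7–8: house head
  position 10–11: house head
  position 29–30: house head
  position 32–33: house head
  position 51–52: house head

5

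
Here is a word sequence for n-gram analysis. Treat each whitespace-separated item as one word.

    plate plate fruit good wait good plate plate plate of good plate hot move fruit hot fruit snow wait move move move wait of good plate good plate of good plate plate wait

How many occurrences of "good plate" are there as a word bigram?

Scanning the 32 overlapping bigram windows for "good plate":
  position 6–7: good plate
  position 11–12: good plate
  position 25–26: good plate
  position 27–28: good plate
  position 30–31: good plate

5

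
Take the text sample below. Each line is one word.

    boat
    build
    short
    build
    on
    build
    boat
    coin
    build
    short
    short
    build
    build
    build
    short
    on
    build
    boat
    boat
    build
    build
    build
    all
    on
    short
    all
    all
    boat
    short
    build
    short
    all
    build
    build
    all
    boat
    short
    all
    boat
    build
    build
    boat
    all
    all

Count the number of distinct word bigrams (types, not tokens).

21

44 tokens → 43 bigram windows in total.
Repeated bigrams (each contributes count−1 duplicates):
  build build: 6
  build short: 4
  all boat: 3
  boat build: 3
  build boat: 3
  short all: 3
  short build: 3
  all all: 2
  … (3 more repeated)
22 duplicate windows → 43 − 22 = 21 distinct.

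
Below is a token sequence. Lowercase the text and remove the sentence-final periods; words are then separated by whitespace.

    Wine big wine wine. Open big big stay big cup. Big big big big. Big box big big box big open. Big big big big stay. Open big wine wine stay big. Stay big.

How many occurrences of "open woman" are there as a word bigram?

Scanning the 33 overlapping bigram windows for "open woman":
  (none found)

0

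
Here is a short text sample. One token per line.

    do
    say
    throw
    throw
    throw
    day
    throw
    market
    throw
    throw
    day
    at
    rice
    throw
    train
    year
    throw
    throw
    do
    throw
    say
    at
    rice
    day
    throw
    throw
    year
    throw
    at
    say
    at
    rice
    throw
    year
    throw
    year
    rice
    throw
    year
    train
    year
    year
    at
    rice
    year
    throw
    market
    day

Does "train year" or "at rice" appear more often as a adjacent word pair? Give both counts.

"train year": 2 occurrences
"at rice": 4 occurrences

"at rice" (4 vs 2)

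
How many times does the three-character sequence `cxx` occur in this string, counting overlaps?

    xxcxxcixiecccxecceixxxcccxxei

2

Sliding a length-3 window over the 29 characters (27 positions):
  position 3–5: cxx
  position 25–27: cxx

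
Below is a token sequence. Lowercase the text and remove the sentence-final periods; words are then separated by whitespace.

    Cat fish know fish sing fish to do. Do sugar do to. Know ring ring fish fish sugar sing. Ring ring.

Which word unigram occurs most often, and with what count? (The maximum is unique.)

"fish", 5 times

Unigram frequencies (highest first):
  fish: 5
  ring: 4
  do: 3
  know: 2
  sing: 2
  to: 2
  … (2 more, each ≤ 2)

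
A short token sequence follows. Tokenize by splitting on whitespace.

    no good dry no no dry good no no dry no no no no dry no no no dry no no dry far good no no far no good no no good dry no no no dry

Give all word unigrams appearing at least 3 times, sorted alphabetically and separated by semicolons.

Unigram counts meeting the condition (at least 3 times):
  dry: 8
  good: 5
  no: 22

dry; good; no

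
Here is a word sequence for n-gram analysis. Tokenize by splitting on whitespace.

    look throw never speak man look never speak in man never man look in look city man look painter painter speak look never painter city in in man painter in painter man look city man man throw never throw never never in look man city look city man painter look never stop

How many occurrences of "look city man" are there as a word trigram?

Scanning the 50 overlapping trigram windows for "look city man":
  position 15–17: look city man
  position 33–35: look city man
  position 46–48: look city man

3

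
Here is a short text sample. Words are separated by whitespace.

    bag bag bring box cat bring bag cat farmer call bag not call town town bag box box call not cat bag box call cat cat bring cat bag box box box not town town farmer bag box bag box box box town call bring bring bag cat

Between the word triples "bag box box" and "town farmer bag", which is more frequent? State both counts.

"bag box box" (3 vs 1)

"bag box box": 3 occurrences
"town farmer bag": 1 occurrence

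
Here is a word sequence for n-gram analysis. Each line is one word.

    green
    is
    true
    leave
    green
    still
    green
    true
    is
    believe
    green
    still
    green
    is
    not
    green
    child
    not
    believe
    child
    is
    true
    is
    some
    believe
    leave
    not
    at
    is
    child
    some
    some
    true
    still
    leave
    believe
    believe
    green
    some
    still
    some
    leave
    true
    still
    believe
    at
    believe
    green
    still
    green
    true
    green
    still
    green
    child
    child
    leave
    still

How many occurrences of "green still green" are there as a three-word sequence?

Scanning the 56 overlapping trigram windows for "green still green":
  position 5–7: green still green
  position 11–13: green still green
  position 48–50: green still green
  position 52–54: green still green

4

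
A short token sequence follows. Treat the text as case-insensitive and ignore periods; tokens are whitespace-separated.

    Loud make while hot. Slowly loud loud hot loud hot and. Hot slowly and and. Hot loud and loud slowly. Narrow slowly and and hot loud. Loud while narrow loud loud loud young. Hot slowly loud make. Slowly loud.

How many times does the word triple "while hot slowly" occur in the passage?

1

Scanning the 37 overlapping trigram windows for "while hot slowly":
  position 3–5: while hot slowly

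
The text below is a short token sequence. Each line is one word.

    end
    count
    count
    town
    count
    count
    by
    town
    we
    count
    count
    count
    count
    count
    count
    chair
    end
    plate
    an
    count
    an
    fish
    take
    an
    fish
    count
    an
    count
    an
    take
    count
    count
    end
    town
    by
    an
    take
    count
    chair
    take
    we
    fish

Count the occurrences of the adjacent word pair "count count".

Scanning the 41 overlapping bigram windows for "count count":
  position 2–3: count count
  position 5–6: count count
  position 10–11: count count
  position 11–12: count count
  position 12–13: count count
  position 13–14: count count
  position 14–15: count count
  position 31–32: count count

8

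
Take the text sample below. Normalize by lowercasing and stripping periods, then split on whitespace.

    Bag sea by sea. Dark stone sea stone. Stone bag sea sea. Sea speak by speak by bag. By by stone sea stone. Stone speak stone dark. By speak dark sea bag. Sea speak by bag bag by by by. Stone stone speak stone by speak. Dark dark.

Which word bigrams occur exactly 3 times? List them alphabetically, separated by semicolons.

Bigram counts meeting the condition (exactly 3 times):
  bag sea: 3
  by by: 3
  by speak: 3
  speak by: 3
  stone stone: 3

bag sea; by by; by speak; speak by; stone stone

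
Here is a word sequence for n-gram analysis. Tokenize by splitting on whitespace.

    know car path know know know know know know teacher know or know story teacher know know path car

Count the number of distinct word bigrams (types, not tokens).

12

19 tokens → 18 bigram windows in total.
Repeated bigrams (each contributes count−1 duplicates):
  know know: 6
  teacher know: 2
6 duplicate windows → 18 − 6 = 12 distinct.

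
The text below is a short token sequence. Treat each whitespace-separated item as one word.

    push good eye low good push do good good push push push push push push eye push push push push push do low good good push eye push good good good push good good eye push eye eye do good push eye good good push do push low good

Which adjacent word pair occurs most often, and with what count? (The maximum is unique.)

Bigram frequencies (highest first):
  push push: 9
  good push: 6
  good good: 6
  push eye: 4
  push good: 3
  low good: 3
  … (11 more, each ≤ 3)

"push push", 9 times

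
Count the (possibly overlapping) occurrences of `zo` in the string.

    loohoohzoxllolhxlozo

2

Sliding a length-2 window over the 20 characters (19 positions):
  position 8–9: zo
  position 19–20: zo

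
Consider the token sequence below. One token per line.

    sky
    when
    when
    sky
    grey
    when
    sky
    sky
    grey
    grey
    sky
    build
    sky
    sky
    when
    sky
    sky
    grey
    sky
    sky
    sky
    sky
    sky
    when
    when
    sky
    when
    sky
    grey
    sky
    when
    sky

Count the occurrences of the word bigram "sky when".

Scanning the 31 overlapping bigram windows for "sky when":
  position 1–2: sky when
  position 14–15: sky when
  position 23–24: sky when
  position 26–27: sky when
  position 30–31: sky when

5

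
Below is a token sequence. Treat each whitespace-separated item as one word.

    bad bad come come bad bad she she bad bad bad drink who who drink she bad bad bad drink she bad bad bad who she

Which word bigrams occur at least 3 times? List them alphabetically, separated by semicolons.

bad bad; she bad

Bigram counts meeting the condition (at least 3 times):
  bad bad: 8
  she bad: 3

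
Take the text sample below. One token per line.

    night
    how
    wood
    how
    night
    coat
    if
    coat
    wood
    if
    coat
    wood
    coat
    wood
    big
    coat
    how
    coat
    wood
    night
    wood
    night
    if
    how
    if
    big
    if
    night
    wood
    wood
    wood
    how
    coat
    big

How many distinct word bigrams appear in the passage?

34 tokens → 33 bigram windows in total.
Repeated bigrams (each contributes count−1 duplicates):
  coat wood: 4
  how coat: 2
  if coat: 2
  night wood: 2
  wood how: 2
  wood night: 2
  wood wood: 2
9 duplicate windows → 33 − 9 = 24 distinct.

24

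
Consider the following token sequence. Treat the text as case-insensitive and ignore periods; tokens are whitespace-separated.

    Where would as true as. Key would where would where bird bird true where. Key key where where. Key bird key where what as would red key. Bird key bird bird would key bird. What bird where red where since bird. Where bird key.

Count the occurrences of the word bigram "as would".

Scanning the 43 overlapping bigram windows for "as would":
  position 24–25: as would

1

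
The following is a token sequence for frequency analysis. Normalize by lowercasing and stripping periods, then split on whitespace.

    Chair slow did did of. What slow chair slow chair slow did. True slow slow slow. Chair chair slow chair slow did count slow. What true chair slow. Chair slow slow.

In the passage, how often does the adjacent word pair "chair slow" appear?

Scanning the 30 overlapping bigram windows for "chair slow":
  position 1–2: chair slow
  position 8–9: chair slow
  position 10–11: chair slow
  position 18–19: chair slow
  position 20–21: chair slow
  position 27–28: chair slow
  position 29–30: chair slow

7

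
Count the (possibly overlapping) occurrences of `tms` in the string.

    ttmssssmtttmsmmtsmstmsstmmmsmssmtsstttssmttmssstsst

4

Sliding a length-3 window over the 51 characters (49 positions):
  position 2–4: tms
  position 11–13: tms
  position 20–22: tms
  position 43–45: tms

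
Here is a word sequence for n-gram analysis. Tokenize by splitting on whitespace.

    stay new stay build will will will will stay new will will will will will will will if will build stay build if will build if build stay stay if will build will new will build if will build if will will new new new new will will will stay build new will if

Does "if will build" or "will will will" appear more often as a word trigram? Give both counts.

"if will build": 4 occurrences
"will will will": 8 occurrences

"will will will" (8 vs 4)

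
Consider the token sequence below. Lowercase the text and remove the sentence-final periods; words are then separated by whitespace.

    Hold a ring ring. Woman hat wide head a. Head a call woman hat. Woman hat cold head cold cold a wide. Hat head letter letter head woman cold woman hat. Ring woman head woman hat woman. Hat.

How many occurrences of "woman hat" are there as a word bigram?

Scanning the 37 overlapping bigram windows for "woman hat":
  position 5–6: woman hat
  position 13–14: woman hat
  position 15–16: woman hat
  position 30–31: woman hat
  position 35–36: woman hat
  position 37–38: woman hat

6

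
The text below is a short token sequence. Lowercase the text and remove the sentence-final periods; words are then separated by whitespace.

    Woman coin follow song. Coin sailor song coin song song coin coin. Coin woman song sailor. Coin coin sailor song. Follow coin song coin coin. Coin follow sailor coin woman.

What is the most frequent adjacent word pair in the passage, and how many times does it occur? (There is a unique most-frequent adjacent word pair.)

"coin coin", 5 times

Bigram frequencies (highest first):
  coin coin: 5
  song coin: 4
  coin follow: 2
  coin sailor: 2
  sailor song: 2
  coin song: 2
  … (10 more, each ≤ 2)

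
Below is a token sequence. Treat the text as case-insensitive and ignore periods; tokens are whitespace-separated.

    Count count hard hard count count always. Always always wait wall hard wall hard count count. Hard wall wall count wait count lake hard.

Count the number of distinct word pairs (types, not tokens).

24 tokens → 23 bigram windows in total.
Repeated bigrams (each contributes count−1 duplicates):
  count count: 3
  always always: 2
  count hard: 2
  hard count: 2
  hard wall: 2
  wall hard: 2
7 duplicate windows → 23 − 7 = 16 distinct.

16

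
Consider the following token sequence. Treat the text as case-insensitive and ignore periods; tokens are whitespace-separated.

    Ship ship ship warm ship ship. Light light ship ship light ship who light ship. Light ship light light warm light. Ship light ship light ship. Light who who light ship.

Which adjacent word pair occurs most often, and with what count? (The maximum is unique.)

Bigram frequencies (highest first):
  light ship: 8
  ship light: 7
  ship ship: 4
  light light: 2
  who light: 2
  ship warm: 1
  … (6 more, each ≤ 1)

"light ship", 8 times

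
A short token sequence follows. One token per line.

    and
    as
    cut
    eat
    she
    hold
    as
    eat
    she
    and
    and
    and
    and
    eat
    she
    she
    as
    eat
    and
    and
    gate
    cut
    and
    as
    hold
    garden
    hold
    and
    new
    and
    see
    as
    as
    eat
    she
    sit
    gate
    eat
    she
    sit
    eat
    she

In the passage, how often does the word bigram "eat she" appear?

6

Scanning the 41 overlapping bigram windows for "eat she":
  position 4–5: eat she
  position 8–9: eat she
  position 14–15: eat she
  position 34–35: eat she
  position 38–39: eat she
  position 41–42: eat she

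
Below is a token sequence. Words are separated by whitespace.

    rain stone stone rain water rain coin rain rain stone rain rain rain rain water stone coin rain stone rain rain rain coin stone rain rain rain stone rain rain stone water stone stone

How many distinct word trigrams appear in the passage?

34 tokens → 32 trigram windows in total.
Repeated trigrams (each contributes count−1 duplicates):
  rain rain rain: 4
  stone rain rain: 4
  rain rain stone: 3
  rain stone rain: 3
10 duplicate windows → 32 − 10 = 22 distinct.

22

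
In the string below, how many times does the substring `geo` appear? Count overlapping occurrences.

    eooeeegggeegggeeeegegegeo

1

Sliding a length-3 window over the 25 characters (23 positions):
  position 23–25: geo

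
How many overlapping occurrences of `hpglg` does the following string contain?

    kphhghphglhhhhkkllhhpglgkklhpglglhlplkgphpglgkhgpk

3

Sliding a length-5 window over the 50 characters (46 positions):
  position 20–24: hpglg
  position 28–32: hpglg
  position 41–45: hpglg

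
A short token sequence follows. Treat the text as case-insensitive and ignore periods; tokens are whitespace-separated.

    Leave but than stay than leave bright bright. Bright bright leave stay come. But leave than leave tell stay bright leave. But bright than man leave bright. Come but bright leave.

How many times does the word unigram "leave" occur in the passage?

Scanning the 31 tokens for "leave":
  position 1: leave
  position 6: leave
  position 11: leave
  position 15: leave
  position 17: leave
  position 21: leave
  position 26: leave
  position 31: leave

8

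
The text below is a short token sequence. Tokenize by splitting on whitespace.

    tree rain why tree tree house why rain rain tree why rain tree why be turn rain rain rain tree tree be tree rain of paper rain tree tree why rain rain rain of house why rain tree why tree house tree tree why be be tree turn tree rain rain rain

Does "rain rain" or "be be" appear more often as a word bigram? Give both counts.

"rain rain" (7 vs 1)

"rain rain": 7 occurrences
"be be": 1 occurrence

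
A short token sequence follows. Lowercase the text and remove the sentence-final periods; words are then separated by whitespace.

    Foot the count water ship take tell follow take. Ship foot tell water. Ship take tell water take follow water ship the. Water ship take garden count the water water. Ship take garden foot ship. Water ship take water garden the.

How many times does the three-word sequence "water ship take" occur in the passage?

Scanning the 39 overlapping trigram windows for "water ship take":
  position 4–6: water ship take
  position 13–15: water ship take
  position 23–25: water ship take
  position 30–32: water ship take
  position 36–38: water ship take

5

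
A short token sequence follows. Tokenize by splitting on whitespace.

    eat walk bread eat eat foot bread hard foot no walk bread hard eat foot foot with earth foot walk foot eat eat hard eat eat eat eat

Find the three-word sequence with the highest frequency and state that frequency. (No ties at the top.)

Trigram frequencies (highest first):
  eat eat eat: 2
  eat walk bread: 1
  walk bread eat: 1
  bread eat eat: 1
  eat eat foot: 1
  eat foot bread: 1
  … (19 more, each ≤ 1)

"eat eat eat", 2 times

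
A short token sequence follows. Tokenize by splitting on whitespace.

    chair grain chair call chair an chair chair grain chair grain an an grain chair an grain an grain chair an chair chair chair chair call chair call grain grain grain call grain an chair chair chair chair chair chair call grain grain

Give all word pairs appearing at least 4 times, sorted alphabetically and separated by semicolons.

chair call; chair chair; grain chair

Bigram counts meeting the condition (at least 4 times):
  chair call: 4
  chair chair: 9
  grain chair: 4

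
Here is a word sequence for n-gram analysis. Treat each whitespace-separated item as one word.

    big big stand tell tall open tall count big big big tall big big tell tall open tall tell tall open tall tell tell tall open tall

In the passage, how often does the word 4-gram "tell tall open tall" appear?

Scanning the 24 overlapping 4-gram windows for "tell tall open tall":
  position 4–7: tell tall open tall
  position 15–18: tell tall open tall
  position 19–22: tell tall open tall
  position 24–27: tell tall open tall

4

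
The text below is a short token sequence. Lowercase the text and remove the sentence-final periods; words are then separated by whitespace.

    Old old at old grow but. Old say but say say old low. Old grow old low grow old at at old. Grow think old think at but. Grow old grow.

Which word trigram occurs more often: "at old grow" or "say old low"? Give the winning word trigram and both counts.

"at old grow" (2 vs 1)

"at old grow": 2 occurrences
"say old low": 1 occurrence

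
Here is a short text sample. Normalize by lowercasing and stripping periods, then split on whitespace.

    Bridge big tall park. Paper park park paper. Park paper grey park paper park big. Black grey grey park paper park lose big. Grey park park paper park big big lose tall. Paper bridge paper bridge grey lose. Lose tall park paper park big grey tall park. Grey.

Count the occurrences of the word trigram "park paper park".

6

Scanning the 46 overlapping trigram windows for "park paper park":
  position 4–6: park paper park
  position 7–9: park paper park
  position 12–14: park paper park
  position 19–21: park paper park
  position 26–28: park paper park
  position 41–43: park paper park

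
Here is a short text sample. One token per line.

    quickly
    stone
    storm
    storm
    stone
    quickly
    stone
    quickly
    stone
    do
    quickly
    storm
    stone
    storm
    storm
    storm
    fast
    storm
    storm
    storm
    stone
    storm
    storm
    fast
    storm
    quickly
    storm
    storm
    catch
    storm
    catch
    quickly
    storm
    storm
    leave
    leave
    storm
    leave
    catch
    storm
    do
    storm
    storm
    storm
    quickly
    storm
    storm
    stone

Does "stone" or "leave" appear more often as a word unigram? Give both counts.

"stone" (7 vs 3)

"stone": 7 occurrences
"leave": 3 occurrences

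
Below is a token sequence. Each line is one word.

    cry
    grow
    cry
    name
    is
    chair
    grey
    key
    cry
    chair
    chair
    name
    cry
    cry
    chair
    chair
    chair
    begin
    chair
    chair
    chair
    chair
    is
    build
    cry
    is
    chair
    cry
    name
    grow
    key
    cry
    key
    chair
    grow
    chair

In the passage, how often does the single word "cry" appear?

Scanning the 36 tokens for "cry":
  position 1: cry
  position 3: cry
  position 9: cry
  position 13: cry
  position 14: cry
  position 25: cry
  position 28: cry
  position 32: cry

8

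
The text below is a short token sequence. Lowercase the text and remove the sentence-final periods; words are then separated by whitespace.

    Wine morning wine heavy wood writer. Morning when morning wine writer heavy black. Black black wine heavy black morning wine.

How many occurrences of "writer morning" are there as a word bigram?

Scanning the 19 overlapping bigram windows for "writer morning":
  position 6–7: writer morning

1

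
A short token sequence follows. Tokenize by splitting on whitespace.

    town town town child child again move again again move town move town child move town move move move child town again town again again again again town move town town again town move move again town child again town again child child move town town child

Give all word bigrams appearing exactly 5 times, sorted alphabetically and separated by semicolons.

again town; move town

Bigram counts meeting the condition (exactly 5 times):
  again town: 5
  move town: 5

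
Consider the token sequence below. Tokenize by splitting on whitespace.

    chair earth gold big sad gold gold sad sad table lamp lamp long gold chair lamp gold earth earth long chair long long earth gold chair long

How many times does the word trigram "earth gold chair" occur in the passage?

1

Scanning the 25 overlapping trigram windows for "earth gold chair":
  position 24–26: earth gold chair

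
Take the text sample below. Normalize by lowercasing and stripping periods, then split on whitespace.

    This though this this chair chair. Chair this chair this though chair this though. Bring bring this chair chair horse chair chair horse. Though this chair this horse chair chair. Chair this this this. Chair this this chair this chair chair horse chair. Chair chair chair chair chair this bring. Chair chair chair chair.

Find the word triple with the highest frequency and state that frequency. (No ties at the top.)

Trigram frequencies (highest first):
  chair chair chair: 8
  this chair this: 4
  this this chair: 3
  this chair chair: 3
  chair chair this: 3
  chair chair horse: 3
  … (22 more, each ≤ 3)

"chair chair chair", 8 times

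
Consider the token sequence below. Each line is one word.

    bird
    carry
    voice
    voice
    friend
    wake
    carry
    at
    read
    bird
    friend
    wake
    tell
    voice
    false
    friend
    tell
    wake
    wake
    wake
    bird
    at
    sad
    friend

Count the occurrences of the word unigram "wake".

Scanning the 24 tokens for "wake":
  position 6: wake
  position 12: wake
  position 18: wake
  position 19: wake
  position 20: wake

5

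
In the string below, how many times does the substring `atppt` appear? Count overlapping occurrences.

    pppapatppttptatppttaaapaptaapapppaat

Sliding a length-5 window over the 36 characters (32 positions):
  position 6–10: atppt
  position 14–18: atppt

2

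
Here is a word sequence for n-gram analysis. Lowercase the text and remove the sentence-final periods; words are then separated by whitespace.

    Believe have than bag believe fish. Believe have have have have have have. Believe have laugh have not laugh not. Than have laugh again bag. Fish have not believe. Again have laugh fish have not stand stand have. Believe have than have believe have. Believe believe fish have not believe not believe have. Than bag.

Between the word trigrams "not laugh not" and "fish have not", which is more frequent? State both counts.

"not laugh not": 1 occurrence
"fish have not": 3 occurrences

"fish have not" (3 vs 1)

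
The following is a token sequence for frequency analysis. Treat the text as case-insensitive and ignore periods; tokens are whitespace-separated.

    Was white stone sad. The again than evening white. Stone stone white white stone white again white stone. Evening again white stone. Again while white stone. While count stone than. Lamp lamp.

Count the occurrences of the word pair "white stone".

6

Scanning the 31 overlapping bigram windows for "white stone":
  position 2–3: white stone
  position 9–10: white stone
  position 13–14: white stone
  position 17–18: white stone
  position 21–22: white stone
  position 25–26: white stone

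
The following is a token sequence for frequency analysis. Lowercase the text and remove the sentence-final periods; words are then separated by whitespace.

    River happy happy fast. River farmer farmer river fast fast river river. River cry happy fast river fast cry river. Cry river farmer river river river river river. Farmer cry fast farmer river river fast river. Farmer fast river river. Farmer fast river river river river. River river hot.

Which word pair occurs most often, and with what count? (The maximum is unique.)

Bigram frequencies (highest first):
  river river: 13
  fast river: 6
  river farmer: 5
  farmer river: 3
  river fast: 3
  happy fast: 2
  … (13 more, each ≤ 2)

"river river", 13 times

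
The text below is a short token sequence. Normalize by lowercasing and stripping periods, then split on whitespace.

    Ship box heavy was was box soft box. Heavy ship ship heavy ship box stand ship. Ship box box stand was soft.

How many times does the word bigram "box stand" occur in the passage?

Scanning the 21 overlapping bigram windows for "box stand":
  position 14–15: box stand
  position 19–20: box stand

2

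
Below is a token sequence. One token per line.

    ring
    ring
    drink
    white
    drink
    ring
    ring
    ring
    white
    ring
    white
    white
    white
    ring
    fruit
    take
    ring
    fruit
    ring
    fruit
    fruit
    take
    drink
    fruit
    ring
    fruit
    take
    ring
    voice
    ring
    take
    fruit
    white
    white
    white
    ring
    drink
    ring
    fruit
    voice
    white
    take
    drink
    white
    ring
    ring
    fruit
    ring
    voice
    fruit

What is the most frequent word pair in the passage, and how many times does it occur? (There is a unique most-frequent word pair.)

Bigram frequencies (highest first):
  ring fruit: 6
  ring ring: 4
  white ring: 4
  white white: 4
  fruit take: 3
  fruit ring: 3
  … (18 more, each ≤ 2)

"ring fruit", 6 times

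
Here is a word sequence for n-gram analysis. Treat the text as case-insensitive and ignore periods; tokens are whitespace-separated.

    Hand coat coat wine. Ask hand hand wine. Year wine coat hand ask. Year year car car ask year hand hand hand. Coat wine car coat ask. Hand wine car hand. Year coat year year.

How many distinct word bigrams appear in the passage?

25

35 tokens → 34 bigram windows in total.
Repeated bigrams (each contributes count−1 duplicates):
  hand hand: 3
  ask hand: 2
  ask year: 2
  coat wine: 2
  hand coat: 2
  hand wine: 2
  wine car: 2
  year year: 2
9 duplicate windows → 34 − 9 = 25 distinct.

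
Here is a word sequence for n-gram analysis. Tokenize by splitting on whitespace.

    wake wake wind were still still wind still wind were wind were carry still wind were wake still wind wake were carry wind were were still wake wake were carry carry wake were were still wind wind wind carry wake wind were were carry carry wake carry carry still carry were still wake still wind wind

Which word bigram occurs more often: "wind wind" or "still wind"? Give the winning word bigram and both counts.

"wind wind": 3 occurrences
"still wind": 6 occurrences

"still wind" (6 vs 3)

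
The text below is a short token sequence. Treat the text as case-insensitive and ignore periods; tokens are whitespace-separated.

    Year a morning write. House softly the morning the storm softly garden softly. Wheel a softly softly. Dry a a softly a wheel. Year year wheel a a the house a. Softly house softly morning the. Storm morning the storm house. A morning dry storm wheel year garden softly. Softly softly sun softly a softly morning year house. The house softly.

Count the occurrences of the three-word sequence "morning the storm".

Scanning the 59 overlapping trigram windows for "morning the storm":
  position 8–10: morning the storm
  position 35–37: morning the storm
  position 38–40: morning the storm

3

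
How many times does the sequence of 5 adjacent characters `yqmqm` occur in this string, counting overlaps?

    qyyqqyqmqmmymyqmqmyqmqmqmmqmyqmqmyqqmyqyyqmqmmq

Sliding a length-5 window over the 47 characters (43 positions):
  position 6–10: yqmqm
  position 14–18: yqmqm
  position 19–23: yqmqm
  position 29–33: yqmqm
  position 41–45: yqmqm

5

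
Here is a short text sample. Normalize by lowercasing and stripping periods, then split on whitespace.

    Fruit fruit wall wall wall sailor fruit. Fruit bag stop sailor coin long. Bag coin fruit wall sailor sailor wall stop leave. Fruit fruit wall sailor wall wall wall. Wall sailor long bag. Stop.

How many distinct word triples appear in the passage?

27

34 tokens → 32 trigram windows in total.
Repeated trigrams (each contributes count−1 duplicates):
  wall wall wall: 3
  fruit fruit wall: 2
  fruit wall sailor: 2
  wall wall sailor: 2
5 duplicate windows → 32 − 5 = 27 distinct.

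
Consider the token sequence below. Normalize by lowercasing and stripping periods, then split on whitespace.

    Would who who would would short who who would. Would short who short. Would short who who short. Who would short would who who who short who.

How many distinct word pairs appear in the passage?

8

27 tokens → 26 bigram windows in total.
Repeated bigrams (each contributes count−1 duplicates):
  short who: 5
  who who: 5
  would short: 4
  who short: 3
  who would: 3
  short would: 2
  would who: 2
  would would: 2
18 duplicate windows → 26 − 18 = 8 distinct.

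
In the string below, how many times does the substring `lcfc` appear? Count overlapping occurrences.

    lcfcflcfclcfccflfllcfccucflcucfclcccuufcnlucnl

Sliding a length-4 window over the 46 characters (43 positions):
  position 1–4: lcfc
  position 6–9: lcfc
  position 10–13: lcfc
  position 19–22: lcfc

4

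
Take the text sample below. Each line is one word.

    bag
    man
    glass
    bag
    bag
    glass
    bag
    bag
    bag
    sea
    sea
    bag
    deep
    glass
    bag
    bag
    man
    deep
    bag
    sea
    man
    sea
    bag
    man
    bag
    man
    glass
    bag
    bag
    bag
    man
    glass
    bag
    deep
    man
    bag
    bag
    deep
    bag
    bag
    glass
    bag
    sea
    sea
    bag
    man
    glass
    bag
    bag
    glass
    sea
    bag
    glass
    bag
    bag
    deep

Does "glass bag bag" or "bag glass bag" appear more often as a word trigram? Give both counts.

"glass bag bag": 6 occurrences
"bag glass bag": 3 occurrences

"glass bag bag" (6 vs 3)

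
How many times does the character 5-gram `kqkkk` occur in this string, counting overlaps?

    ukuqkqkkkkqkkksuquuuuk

Sliding a length-5 window over the 22 characters (18 positions):
  position 5–9: kqkkk
  position 10–14: kqkkk

2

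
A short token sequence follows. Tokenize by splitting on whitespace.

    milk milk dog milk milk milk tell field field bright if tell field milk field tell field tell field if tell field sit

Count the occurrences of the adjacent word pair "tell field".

5

Scanning the 22 overlapping bigram windows for "tell field":
  position 7–8: tell field
  position 12–13: tell field
  position 16–17: tell field
  position 18–19: tell field
  position 21–22: tell field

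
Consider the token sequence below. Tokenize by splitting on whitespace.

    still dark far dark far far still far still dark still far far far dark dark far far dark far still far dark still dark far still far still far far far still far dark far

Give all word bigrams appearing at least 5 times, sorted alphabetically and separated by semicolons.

dark far; far dark; far far; far still; still far

Bigram counts meeting the condition (at least 5 times):
  dark far: 6
  far dark: 5
  far far: 6
  far still: 6
  still far: 6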